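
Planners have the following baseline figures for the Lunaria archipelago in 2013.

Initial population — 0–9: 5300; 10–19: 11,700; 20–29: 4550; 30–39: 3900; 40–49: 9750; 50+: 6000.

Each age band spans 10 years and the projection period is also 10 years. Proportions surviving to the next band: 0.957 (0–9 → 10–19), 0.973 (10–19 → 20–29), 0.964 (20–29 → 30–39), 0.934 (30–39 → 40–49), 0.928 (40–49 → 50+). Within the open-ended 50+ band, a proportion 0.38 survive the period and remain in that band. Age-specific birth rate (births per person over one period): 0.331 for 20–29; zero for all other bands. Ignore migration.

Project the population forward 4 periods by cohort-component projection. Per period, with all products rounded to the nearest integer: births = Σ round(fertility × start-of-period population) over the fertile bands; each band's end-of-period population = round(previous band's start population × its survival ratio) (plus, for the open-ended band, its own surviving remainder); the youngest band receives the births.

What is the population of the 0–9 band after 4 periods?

464

After projecting period 1:
Births: 4550 × 0.331 = 1506
10–19: 5300 × 0.957 = 5072
20–29: 11700 × 0.973 = 11384
30–39: 4550 × 0.964 = 4386
40–49: 3900 × 0.934 = 3643
50+: 9750 × 0.928 + 6000 × 0.38 = 9048 + 2280 = 11328
Population now: 0–9=1506, 10–19=5072, 20–29=11384, 30–39=4386, 40–49=3643, 50+=11328
After projecting period 2:
Births: 11384 × 0.331 = 3768
10–19: 1506 × 0.957 = 1441
20–29: 5072 × 0.973 = 4935
30–39: 11384 × 0.964 = 10974
40–49: 4386 × 0.934 = 4097
50+: 3643 × 0.928 + 11328 × 0.38 = 3381 + 4305 = 7686
Population now: 0–9=3768, 10–19=1441, 20–29=4935, 30–39=10974, 40–49=4097, 50+=7686
After projecting period 3:
Births: 4935 × 0.331 = 1633
10–19: 3768 × 0.957 = 3606
20–29: 1441 × 0.973 = 1402
30–39: 4935 × 0.964 = 4757
40–49: 10974 × 0.934 = 10250
50+: 4097 × 0.928 + 7686 × 0.38 = 3802 + 2921 = 6723
Population now: 0–9=1633, 10–19=3606, 20–29=1402, 30–39=4757, 40–49=10250, 50+=6723
After projecting period 4:
Births: 1402 × 0.331 = 464
10–19: 1633 × 0.957 = 1563
20–29: 3606 × 0.973 = 3509
30–39: 1402 × 0.964 = 1352
40–49: 4757 × 0.934 = 4443
50+: 10250 × 0.928 + 6723 × 0.38 = 9512 + 2555 = 12067
Population now: 0–9=464, 10–19=1563, 20–29=3509, 30–39=1352, 40–49=4443, 50+=12067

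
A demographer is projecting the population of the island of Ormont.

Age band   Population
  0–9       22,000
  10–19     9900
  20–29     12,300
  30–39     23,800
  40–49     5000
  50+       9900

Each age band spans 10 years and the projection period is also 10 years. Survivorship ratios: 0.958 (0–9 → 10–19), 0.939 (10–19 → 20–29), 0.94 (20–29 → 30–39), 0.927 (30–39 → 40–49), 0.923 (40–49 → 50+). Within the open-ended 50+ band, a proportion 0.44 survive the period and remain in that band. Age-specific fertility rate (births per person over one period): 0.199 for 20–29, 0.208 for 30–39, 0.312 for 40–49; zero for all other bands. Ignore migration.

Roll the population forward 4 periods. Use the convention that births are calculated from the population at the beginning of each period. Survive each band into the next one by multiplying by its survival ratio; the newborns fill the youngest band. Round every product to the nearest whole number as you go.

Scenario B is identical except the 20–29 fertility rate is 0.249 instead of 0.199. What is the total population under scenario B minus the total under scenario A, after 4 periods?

— Period 1 —
Births: 12300 * 0.199 = 2448  |  23800 * 0.208 = 4950  |  5000 * 0.312 = 1560 → 8958
10–19: 22000 * 0.958 = 21076
20–29: 9900 * 0.939 = 9296
30–39: 12300 * 0.94 = 11562
40–49: 23800 * 0.927 = 22063
50+: 5000 * 0.923 + 9900 * 0.44 = 4615 + 4356 = 8971
Giving 8958 / 21076 / 9296 / 11562 / 22063 / 8971.
— Period 2 —
Births: 9296 * 0.199 = 1850  |  11562 * 0.208 = 2405  |  22063 * 0.312 = 6884 → 11139
10–19: 8958 * 0.958 = 8582
20–29: 21076 * 0.939 = 19790
30–39: 9296 * 0.94 = 8738
40–49: 11562 * 0.927 = 10718
50+: 22063 * 0.923 + 8971 * 0.44 = 20364 + 3947 = 24311
Giving 11139 / 8582 / 19790 / 8738 / 10718 / 24311.
— Period 3 —
Births: 19790 * 0.199 = 3938  |  8738 * 0.208 = 1818  |  10718 * 0.312 = 3344 → 9100
10–19: 11139 * 0.958 = 10671
20–29: 8582 * 0.939 = 8058
30–39: 19790 * 0.94 = 18603
40–49: 8738 * 0.927 = 8100
50+: 10718 * 0.923 + 24311 * 0.44 = 9893 + 10697 = 20590
Giving 9100 / 10671 / 8058 / 18603 / 8100 / 20590.
— Period 4 —
Births: 8058 * 0.199 = 1604  |  18603 * 0.208 = 3869  |  8100 * 0.312 = 2527 → 8000
10–19: 9100 * 0.958 = 8718
20–29: 10671 * 0.939 = 10020
30–39: 8058 * 0.94 = 7575
40–49: 18603 * 0.927 = 17245
50+: 8100 * 0.923 + 20590 * 0.44 = 7476 + 9060 = 16536
Giving 8000 / 8718 / 10020 / 7575 / 17245 / 16536.
Scenario A total after 4 periods: 68094
Scenario B projection —
— Period 1 —
Births: 12300 * 0.249 = 3063  |  23800 * 0.208 = 4950  |  5000 * 0.312 = 1560 → 9573
10–19: 22000 * 0.958 = 21076
20–29: 9900 * 0.939 = 9296
30–39: 12300 * 0.94 = 11562
40–49: 23800 * 0.927 = 22063
50+: 5000 * 0.923 + 9900 * 0.44 = 4615 + 4356 = 8971
Giving 9573 / 21076 / 9296 / 11562 / 22063 / 8971.
— Period 2 —
Births: 9296 * 0.249 = 2315  |  11562 * 0.208 = 2405  |  22063 * 0.312 = 6884 → 11604
10–19: 9573 * 0.958 = 9171
20–29: 21076 * 0.939 = 19790
30–39: 9296 * 0.94 = 8738
40–49: 11562 * 0.927 = 10718
50+: 22063 * 0.923 + 8971 * 0.44 = 20364 + 3947 = 24311
Giving 11604 / 9171 / 19790 / 8738 / 10718 / 24311.
— Period 3 —
Births: 19790 * 0.249 = 4928  |  8738 * 0.208 = 1818  |  10718 * 0.312 = 3344 → 10090
10–19: 11604 * 0.958 = 11117
20–29: 9171 * 0.939 = 8612
30–39: 19790 * 0.94 = 18603
40–49: 8738 * 0.927 = 8100
50+: 10718 * 0.923 + 24311 * 0.44 = 9893 + 10697 = 20590
Giving 10090 / 11117 / 8612 / 18603 / 8100 / 20590.
— Period 4 —
Births: 8612 * 0.249 = 2144  |  18603 * 0.208 = 3869  |  8100 * 0.312 = 2527 → 8540
10–19: 10090 * 0.958 = 9666
20–29: 11117 * 0.939 = 10439
30–39: 8612 * 0.94 = 8095
40–49: 18603 * 0.927 = 17245
50+: 8100 * 0.923 + 20590 * 0.44 = 7476 + 9060 = 16536
Giving 8540 / 9666 / 10439 / 8095 / 17245 / 16536.
Scenario B total after 4 periods: 70521
Difference B − A = 70521 − 68094 = 2427

2427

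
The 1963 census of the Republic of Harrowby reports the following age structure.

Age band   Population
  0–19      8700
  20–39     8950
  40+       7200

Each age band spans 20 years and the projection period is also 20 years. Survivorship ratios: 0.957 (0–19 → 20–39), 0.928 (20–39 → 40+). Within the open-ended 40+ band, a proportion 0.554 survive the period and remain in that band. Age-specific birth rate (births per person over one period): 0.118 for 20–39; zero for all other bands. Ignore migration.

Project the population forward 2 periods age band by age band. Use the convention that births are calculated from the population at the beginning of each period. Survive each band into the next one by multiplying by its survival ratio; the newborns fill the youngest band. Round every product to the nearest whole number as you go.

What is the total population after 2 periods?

[period 1]
Births: 8950 × 0.118 = 1056
20–39: 8700 × 0.957 = 8326
40+: 8950 × 0.928 + 7200 × 0.554 = 8306 + 3989 = 12295
Giving 1056 / 8326 / 12295.
[period 2]
Births: 8326 × 0.118 = 982
20–39: 1056 × 0.957 = 1011
40+: 8326 × 0.928 + 12295 × 0.554 = 7727 + 6811 = 14538
Giving 982 / 1011 / 14538.
Total after period 2: 982 + 1011 + 14538 = 16531

16531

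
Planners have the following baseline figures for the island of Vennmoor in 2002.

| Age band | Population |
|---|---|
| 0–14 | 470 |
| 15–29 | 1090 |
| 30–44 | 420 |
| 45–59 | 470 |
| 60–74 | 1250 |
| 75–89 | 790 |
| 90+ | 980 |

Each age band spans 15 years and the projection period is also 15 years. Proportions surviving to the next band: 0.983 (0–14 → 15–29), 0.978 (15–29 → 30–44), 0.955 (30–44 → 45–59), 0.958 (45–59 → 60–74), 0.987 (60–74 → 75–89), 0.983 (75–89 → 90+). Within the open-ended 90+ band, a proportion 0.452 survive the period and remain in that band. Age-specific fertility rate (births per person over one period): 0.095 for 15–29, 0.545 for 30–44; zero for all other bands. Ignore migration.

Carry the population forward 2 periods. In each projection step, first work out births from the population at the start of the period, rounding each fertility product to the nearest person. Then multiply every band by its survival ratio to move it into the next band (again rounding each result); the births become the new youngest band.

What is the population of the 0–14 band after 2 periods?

[period 1]
Births: 1090 * 0.095 = 104 ; 420 * 0.545 = 229 ⇒ total 333
15–29: 470 * 0.983 = 462
30–44: 1090 * 0.978 = 1066
45–59: 420 * 0.955 = 401
60–74: 470 * 0.958 = 450
75–89: 1250 * 0.987 = 1234
90+: 790 * 0.983 + 980 * 0.452 = 777 + 443 = 1220
→ [333, 462, 1066, 401, 450, 1234, 1220]
[period 2]
Births: 462 * 0.095 = 44 ; 1066 * 0.545 = 581 ⇒ total 625
15–29: 333 * 0.983 = 327
30–44: 462 * 0.978 = 452
45–59: 1066 * 0.955 = 1018
60–74: 401 * 0.958 = 384
75–89: 450 * 0.987 = 444
90+: 1234 * 0.983 + 1220 * 0.452 = 1213 + 551 = 1764
→ [625, 327, 452, 1018, 384, 444, 1764]

625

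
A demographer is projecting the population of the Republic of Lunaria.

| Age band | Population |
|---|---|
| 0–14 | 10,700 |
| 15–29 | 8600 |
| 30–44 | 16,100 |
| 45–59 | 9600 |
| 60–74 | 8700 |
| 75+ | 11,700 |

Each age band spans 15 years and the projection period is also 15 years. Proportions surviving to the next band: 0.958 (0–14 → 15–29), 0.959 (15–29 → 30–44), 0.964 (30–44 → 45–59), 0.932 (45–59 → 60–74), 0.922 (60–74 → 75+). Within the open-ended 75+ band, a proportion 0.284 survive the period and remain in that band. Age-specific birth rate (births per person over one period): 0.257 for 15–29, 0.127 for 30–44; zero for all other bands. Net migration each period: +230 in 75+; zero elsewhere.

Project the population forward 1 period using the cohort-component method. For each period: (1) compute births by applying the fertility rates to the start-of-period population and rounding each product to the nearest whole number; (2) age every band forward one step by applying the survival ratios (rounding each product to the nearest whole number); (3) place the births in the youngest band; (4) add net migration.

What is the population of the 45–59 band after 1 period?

After projecting period 1:
Births: 8600 * 0.257 = 2210, 16100 * 0.127 = 2045 → total 4255
15–29: 10700 * 0.958 = 10251
30–44: 8600 * 0.959 = 8247
45–59: 16100 * 0.964 = 15520
60–74: 9600 * 0.932 = 8947
75+: 8700 * 0.922 + 11700 * 0.284 = 8021 + 3323 = 11344
Net migration: 75+ + 230 → 11574
→ [4255, 10251, 8247, 15520, 8947, 11574]

15520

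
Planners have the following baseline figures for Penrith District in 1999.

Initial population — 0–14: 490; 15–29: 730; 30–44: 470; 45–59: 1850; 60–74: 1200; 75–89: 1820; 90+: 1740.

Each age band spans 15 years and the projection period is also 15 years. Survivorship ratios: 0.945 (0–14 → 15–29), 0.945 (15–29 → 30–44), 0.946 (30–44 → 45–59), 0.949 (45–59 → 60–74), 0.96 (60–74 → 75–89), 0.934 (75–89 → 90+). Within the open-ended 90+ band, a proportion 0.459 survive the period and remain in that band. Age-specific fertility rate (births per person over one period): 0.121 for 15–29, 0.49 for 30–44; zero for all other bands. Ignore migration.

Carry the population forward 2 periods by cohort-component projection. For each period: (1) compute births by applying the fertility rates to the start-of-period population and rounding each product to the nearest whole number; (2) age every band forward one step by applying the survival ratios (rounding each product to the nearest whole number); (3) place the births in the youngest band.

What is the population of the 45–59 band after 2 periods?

After projecting period 1:
Births: 730 × 0.121 = 88, 470 × 0.49 = 230 → total 318
15–29: 490 × 0.945 = 463
30–44: 730 × 0.945 = 690
45–59: 470 × 0.946 = 445
60–74: 1850 × 0.949 = 1756
75–89: 1200 × 0.96 = 1152
90+: 1820 × 0.934 + 1740 × 0.459 = 1700 + 799 = 2499
End of period: [318, 463, 690, 445, 1756, 1152, 2499]
After projecting period 2:
Births: 463 × 0.121 = 56, 690 × 0.49 = 338 → total 394
15–29: 318 × 0.945 = 301
30–44: 463 × 0.945 = 438
45–59: 690 × 0.946 = 653
60–74: 445 × 0.949 = 422
75–89: 1756 × 0.96 = 1686
90+: 1152 × 0.934 + 2499 × 0.459 = 1076 + 1147 = 2223
End of period: [394, 301, 438, 653, 422, 1686, 2223]

653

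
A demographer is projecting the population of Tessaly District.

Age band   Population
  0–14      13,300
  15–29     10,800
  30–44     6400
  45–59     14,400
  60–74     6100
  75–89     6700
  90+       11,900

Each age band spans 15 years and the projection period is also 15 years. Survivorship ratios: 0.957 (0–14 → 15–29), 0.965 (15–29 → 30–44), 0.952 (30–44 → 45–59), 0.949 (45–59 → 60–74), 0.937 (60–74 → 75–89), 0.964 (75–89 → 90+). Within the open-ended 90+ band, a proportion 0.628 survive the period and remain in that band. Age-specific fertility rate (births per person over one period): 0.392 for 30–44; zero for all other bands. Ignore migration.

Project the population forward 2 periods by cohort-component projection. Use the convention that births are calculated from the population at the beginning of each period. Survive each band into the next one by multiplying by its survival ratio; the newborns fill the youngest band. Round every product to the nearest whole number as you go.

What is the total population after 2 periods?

61537

Let group 1 be 0–14 through group 7 = 90+.
Period 1:
Births: 6400 * 0.392 = 2509
Group 2: 13300 * 0.957 = 12728
Group 3: 10800 * 0.965 = 10422
Group 4: 6400 * 0.952 = 6093
Group 5: 14400 * 0.949 = 13666
Group 6: 6100 * 0.937 = 5716
Group 7: 6700 * 0.964 + 11900 * 0.628 = 6459 + 7473 = 13932
→ [2509, 12728, 10422, 6093, 13666, 5716, 13932]
Period 2:
Births: 10422 * 0.392 = 4085
Group 2: 2509 * 0.957 = 2401
Group 3: 12728 * 0.965 = 12283
Group 4: 10422 * 0.952 = 9922
Group 5: 6093 * 0.949 = 5782
Group 6: 13666 * 0.937 = 12805
Group 7: 5716 * 0.964 + 13932 * 0.628 = 5510 + 8749 = 14259
→ [4085, 2401, 12283, 9922, 5782, 12805, 14259]
Total after period 2: 4085 + 2401 + 12283 + 9922 + 5782 + 12805 + 14259 = 61537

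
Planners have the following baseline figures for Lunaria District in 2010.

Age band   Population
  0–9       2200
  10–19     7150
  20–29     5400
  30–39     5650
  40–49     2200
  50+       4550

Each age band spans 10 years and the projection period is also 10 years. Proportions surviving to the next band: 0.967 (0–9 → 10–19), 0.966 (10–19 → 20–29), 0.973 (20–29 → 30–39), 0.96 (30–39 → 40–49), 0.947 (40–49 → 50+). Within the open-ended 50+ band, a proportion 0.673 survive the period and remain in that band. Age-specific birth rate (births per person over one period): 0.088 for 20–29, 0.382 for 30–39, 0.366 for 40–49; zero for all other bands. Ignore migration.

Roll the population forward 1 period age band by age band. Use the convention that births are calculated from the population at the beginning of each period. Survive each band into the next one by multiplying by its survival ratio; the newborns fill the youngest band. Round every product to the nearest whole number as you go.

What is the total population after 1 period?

28295

(Groups numbered youngest = 1 to oldest = 6.)
Period 1.
Births: 5400 × 0.088 = 475, 5650 × 0.382 = 2158, 2200 × 0.366 = 805 — total 3438
Group 2: 2200 × 0.967 = 2127
Group 3: 7150 × 0.966 = 6907
Group 4: 5400 × 0.973 = 5254
Group 5: 5650 × 0.96 = 5424
Group 6: 2200 × 0.947 + 4550 × 0.673 = 2083 + 3062 = 5145
→ [3438, 2127, 6907, 5254, 5424, 5145]
Total after period 1: 3438 + 2127 + 6907 + 5254 + 5424 + 5145 = 28295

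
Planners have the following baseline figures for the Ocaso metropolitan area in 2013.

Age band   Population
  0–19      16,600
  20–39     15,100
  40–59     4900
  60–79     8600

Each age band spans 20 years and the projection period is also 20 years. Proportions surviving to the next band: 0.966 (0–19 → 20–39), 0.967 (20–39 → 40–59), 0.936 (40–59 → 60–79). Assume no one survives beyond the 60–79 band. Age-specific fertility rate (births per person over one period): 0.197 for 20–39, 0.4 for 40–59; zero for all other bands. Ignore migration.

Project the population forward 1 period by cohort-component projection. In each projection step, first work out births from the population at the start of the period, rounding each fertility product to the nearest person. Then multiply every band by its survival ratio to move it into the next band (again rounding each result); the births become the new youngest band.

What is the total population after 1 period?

40159

Call the bands 1 to 4, youngest first.
[period 1]
Births: 15100 × 0.197 = 2975, 4900 × 0.4 = 1960 — total 4935
Band 2: 16600 × 0.966 = 16036
Band 3: 15100 × 0.967 = 14602
Band 4: 4900 × 0.936 = 4586
→ [4935, 16036, 14602, 4586]
Total after period 1: 4935 + 16036 + 14602 + 4586 = 40159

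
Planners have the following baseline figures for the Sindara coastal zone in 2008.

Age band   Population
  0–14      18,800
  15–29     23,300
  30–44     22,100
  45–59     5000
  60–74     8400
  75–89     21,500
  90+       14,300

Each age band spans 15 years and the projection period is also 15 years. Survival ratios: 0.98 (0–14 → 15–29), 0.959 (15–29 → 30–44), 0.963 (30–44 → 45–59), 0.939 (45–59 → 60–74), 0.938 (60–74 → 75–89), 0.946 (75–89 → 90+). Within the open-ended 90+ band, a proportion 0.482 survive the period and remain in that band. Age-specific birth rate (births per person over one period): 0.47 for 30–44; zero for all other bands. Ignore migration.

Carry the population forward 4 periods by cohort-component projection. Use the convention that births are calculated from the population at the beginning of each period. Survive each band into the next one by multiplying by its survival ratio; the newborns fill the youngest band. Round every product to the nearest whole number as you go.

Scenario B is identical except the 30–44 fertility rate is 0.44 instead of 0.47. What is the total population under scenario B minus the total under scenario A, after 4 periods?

-2316

(Bands numbered youngest = 1 to oldest = 7.)
Period 1.
Births: 22100 × 0.47 = 10387
Band 2: 18800 × 0.98 = 18424
Band 3: 23300 × 0.959 = 22345
Band 4: 22100 × 0.963 = 21282
Band 5: 5000 × 0.939 = 4695
Band 6: 8400 × 0.938 = 7879
Band 7: 21500 × 0.946 + 14300 × 0.482 = 20339 + 6893 = 27232
Giving 10387 / 18424 / 22345 / 21282 / 4695 / 7879 / 27232.
Period 2.
Births: 22345 × 0.47 = 10502
Band 2: 10387 × 0.98 = 10179
Band 3: 18424 × 0.959 = 17669
Band 4: 22345 × 0.963 = 21518
Band 5: 21282 × 0.939 = 19984
Band 6: 4695 × 0.938 = 4404
Band 7: 7879 × 0.946 + 27232 × 0.482 = 7454 + 13126 = 20580
Giving 10502 / 10179 / 17669 / 21518 / 19984 / 4404 / 20580.
Period 3.
Births: 17669 × 0.47 = 8304
Band 2: 10502 × 0.98 = 10292
Band 3: 10179 × 0.959 = 9762
Band 4: 17669 × 0.963 = 17015
Band 5: 21518 × 0.939 = 20205
Band 6: 19984 × 0.938 = 18745
Band 7: 4404 × 0.946 + 20580 × 0.482 = 4166 + 9920 = 14086
Giving 8304 / 10292 / 9762 / 17015 / 20205 / 18745 / 14086.
Period 4.
Births: 9762 × 0.47 = 4588
Band 2: 8304 × 0.98 = 8138
Band 3: 10292 × 0.959 = 9870
Band 4: 9762 × 0.963 = 9401
Band 5: 17015 × 0.939 = 15977
Band 6: 20205 × 0.938 = 18952
Band 7: 18745 × 0.946 + 14086 × 0.482 = 17733 + 6789 = 24522
Giving 4588 / 8138 / 9870 / 9401 / 15977 / 18952 / 24522.
Scenario A total after 4 periods: 91448
Scenario B projection —
Period 1.
Births: 22100 × 0.44 = 9724
Band 2: 18800 × 0.98 = 18424
Band 3: 23300 × 0.959 = 22345
Band 4: 22100 × 0.963 = 21282
Band 5: 5000 × 0.939 = 4695
Band 6: 8400 × 0.938 = 7879
Band 7: 21500 × 0.946 + 14300 × 0.482 = 20339 + 6893 = 27232
Giving 9724 / 18424 / 22345 / 21282 / 4695 / 7879 / 27232.
Period 2.
Births: 22345 × 0.44 = 9832
Band 2: 9724 × 0.98 = 9530
Band 3: 18424 × 0.959 = 17669
Band 4: 22345 × 0.963 = 21518
Band 5: 21282 × 0.939 = 19984
Band 6: 4695 × 0.938 = 4404
Band 7: 7879 × 0.946 + 27232 × 0.482 = 7454 + 13126 = 20580
Giving 9832 / 9530 / 17669 / 21518 / 19984 / 4404 / 20580.
Period 3.
Births: 17669 × 0.44 = 7774
Band 2: 9832 × 0.98 = 9635
Band 3: 9530 × 0.959 = 9139
Band 4: 17669 × 0.963 = 17015
Band 5: 21518 × 0.939 = 20205
Band 6: 19984 × 0.938 = 18745
Band 7: 4404 × 0.946 + 20580 × 0.482 = 4166 + 9920 = 14086
Giving 7774 / 9635 / 9139 / 17015 / 20205 / 18745 / 14086.
Period 4.
Births: 9139 × 0.44 = 4021
Band 2: 7774 × 0.98 = 7619
Band 3: 9635 × 0.959 = 9240
Band 4: 9139 × 0.963 = 8801
Band 5: 17015 × 0.939 = 15977
Band 6: 20205 × 0.938 = 18952
Band 7: 18745 × 0.946 + 14086 × 0.482 = 17733 + 6789 = 24522
Giving 4021 / 7619 / 9240 / 8801 / 15977 / 18952 / 24522.
Scenario B total after 4 periods: 89132
Difference B − A = 89132 − 91448 = -2316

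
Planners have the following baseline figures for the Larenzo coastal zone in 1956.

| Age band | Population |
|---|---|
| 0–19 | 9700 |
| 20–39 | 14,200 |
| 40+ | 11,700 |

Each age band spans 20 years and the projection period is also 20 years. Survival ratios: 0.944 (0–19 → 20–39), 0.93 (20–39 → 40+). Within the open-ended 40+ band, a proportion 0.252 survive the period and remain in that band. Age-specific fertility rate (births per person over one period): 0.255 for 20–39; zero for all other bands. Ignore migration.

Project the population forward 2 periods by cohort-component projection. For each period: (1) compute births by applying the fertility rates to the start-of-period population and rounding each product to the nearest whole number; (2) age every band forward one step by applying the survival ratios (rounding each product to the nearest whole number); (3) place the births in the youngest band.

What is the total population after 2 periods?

18340

Let group 1 be 0–19 through group 3 = 40+.
Period 1.
Births: 14200 * 0.255 = 3621
Group 2: 9700 * 0.944 = 9157
Group 3: 14200 * 0.93 + 11700 * 0.252 = 13206 + 2948 = 16154
End of period: [3621, 9157, 16154]
Period 2.
Births: 9157 * 0.255 = 2335
Group 2: 3621 * 0.944 = 3418
Group 3: 9157 * 0.93 + 16154 * 0.252 = 8516 + 4071 = 12587
End of period: [2335, 3418, 12587]
Total after period 2: 2335 + 3418 + 12587 = 18340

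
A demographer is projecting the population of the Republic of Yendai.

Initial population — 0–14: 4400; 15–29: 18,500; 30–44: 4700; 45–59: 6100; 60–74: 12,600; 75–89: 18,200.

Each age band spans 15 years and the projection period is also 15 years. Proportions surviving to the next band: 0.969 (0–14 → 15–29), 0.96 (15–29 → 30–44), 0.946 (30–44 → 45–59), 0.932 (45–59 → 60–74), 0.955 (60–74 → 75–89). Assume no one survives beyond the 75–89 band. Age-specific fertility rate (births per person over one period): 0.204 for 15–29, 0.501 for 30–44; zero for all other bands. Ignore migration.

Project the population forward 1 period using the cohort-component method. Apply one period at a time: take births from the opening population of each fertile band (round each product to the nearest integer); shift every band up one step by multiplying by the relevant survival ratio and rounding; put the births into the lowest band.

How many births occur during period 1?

Let group 1 be 0–14 through group 6 = 75–89.
Period 1:
Births: 18500 × 0.204 = 3774  |  4700 × 0.501 = 2355 → total 6129
Group 2: 4400 × 0.969 = 4264
Group 3: 18500 × 0.96 = 17760
Group 4: 4700 × 0.946 = 4446
Group 5: 6100 × 0.932 = 5685
Group 6: 12600 × 0.955 = 12033
→ [6129, 4264, 17760, 4446, 5685, 12033]

6129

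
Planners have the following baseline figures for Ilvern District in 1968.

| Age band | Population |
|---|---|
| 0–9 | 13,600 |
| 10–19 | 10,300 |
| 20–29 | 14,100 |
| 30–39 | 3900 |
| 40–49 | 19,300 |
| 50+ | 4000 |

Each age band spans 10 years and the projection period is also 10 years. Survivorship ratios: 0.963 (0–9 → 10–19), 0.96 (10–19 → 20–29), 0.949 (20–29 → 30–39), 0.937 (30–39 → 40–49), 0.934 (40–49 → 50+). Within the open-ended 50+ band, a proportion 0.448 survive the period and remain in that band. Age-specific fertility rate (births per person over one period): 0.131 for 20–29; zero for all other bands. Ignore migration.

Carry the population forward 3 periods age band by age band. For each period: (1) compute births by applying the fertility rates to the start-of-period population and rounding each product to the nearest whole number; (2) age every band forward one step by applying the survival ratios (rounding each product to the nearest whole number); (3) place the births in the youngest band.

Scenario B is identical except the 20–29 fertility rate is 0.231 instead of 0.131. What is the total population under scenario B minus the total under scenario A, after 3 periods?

3512

After projecting period 1:
Births: 14100 × 0.131 = 1847
10–19: 13600 × 0.963 = 13097
20–29: 10300 × 0.96 = 9888
30–39: 14100 × 0.949 = 13381
40–49: 3900 × 0.937 = 3654
50+: 19300 × 0.934 + 4000 × 0.448 = 18026 + 1792 = 19818
End of period: [1847, 13097, 9888, 13381, 3654, 19818]
After projecting period 2:
Births: 9888 × 0.131 = 1295
10–19: 1847 × 0.963 = 1779
20–29: 13097 × 0.96 = 12573
30–39: 9888 × 0.949 = 9384
40–49: 13381 × 0.937 = 12538
50+: 3654 × 0.934 + 19818 × 0.448 = 3413 + 8878 = 12291
End of period: [1295, 1779, 12573, 9384, 12538, 12291]
After projecting period 3:
Births: 12573 × 0.131 = 1647
10–19: 1295 × 0.963 = 1247
20–29: 1779 × 0.96 = 1708
30–39: 12573 × 0.949 = 11932
40–49: 9384 × 0.937 = 8793
50+: 12538 × 0.934 + 12291 × 0.448 = 11710 + 5506 = 17216
End of period: [1647, 1247, 1708, 11932, 8793, 17216]
Scenario A total after 3 periods: 42543
Scenario B projection —
After projecting period 1:
Births: 14100 × 0.231 = 3257
10–19: 13600 × 0.963 = 13097
20–29: 10300 × 0.96 = 9888
30–39: 14100 × 0.949 = 13381
40–49: 3900 × 0.937 = 3654
50+: 19300 × 0.934 + 4000 × 0.448 = 18026 + 1792 = 19818
End of period: [3257, 13097, 9888, 13381, 3654, 19818]
After projecting period 2:
Births: 9888 × 0.231 = 2284
10–19: 3257 × 0.963 = 3136
20–29: 13097 × 0.96 = 12573
30–39: 9888 × 0.949 = 9384
40–49: 13381 × 0.937 = 12538
50+: 3654 × 0.934 + 19818 × 0.448 = 3413 + 8878 = 12291
End of period: [2284, 3136, 12573, 9384, 12538, 12291]
After projecting period 3:
Births: 12573 × 0.231 = 2904
10–19: 2284 × 0.963 = 2199
20–29: 3136 × 0.96 = 3011
30–39: 12573 × 0.949 = 11932
40–49: 9384 × 0.937 = 8793
50+: 12538 × 0.934 + 12291 × 0.448 = 11710 + 5506 = 17216
End of period: [2904, 2199, 3011, 11932, 8793, 17216]
Scenario B total after 3 periods: 46055
Difference B − A = 46055 − 42543 = 3512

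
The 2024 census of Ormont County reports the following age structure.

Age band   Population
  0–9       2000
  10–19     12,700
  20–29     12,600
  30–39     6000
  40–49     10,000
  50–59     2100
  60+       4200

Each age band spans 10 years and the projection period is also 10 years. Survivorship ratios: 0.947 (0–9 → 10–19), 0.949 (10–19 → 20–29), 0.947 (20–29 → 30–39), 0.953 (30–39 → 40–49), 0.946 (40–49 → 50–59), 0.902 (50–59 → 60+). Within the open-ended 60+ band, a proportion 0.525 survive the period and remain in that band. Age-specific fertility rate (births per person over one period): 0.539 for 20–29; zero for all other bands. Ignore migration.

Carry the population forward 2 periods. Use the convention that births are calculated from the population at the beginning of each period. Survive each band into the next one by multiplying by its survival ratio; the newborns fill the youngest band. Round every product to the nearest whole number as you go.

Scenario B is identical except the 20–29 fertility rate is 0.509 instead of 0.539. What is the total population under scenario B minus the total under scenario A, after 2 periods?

-720

After projecting period 1:
Births: 12600 × 0.539 = 6791
10–19: 2000 × 0.947 = 1894
20–29: 12700 × 0.949 = 12052
30–39: 12600 × 0.947 = 11932
40–49: 6000 × 0.953 = 5718
50–59: 10000 × 0.946 = 9460
60+: 2100 × 0.902 + 4200 × 0.525 = 1894 + 2205 = 4099
Giving 6791 / 1894 / 12052 / 11932 / 5718 / 9460 / 4099.
After projecting period 2:
Births: 12052 × 0.539 = 6496
10–19: 6791 × 0.947 = 6431
20–29: 1894 × 0.949 = 1797
30–39: 12052 × 0.947 = 11413
40–49: 11932 × 0.953 = 11371
50–59: 5718 × 0.946 = 5409
60+: 9460 × 0.902 + 4099 × 0.525 = 8533 + 2152 = 10685
Giving 6496 / 6431 / 1797 / 11413 / 11371 / 5409 / 10685.
Scenario A total after 2 periods: 53602
Scenario B projection —
After projecting period 1:
Births: 12600 × 0.509 = 6413
10–19: 2000 × 0.947 = 1894
20–29: 12700 × 0.949 = 12052
30–39: 12600 × 0.947 = 11932
40–49: 6000 × 0.953 = 5718
50–59: 10000 × 0.946 = 9460
60+: 2100 × 0.902 + 4200 × 0.525 = 1894 + 2205 = 4099
Giving 6413 / 1894 / 12052 / 11932 / 5718 / 9460 / 4099.
After projecting period 2:
Births: 12052 × 0.509 = 6134
10–19: 6413 × 0.947 = 6073
20–29: 1894 × 0.949 = 1797
30–39: 12052 × 0.947 = 11413
40–49: 11932 × 0.953 = 11371
50–59: 5718 × 0.946 = 5409
60+: 9460 × 0.902 + 4099 × 0.525 = 8533 + 2152 = 10685
Giving 6134 / 6073 / 1797 / 11413 / 11371 / 5409 / 10685.
Scenario B total after 2 periods: 52882
Difference B − A = 52882 − 53602 = -720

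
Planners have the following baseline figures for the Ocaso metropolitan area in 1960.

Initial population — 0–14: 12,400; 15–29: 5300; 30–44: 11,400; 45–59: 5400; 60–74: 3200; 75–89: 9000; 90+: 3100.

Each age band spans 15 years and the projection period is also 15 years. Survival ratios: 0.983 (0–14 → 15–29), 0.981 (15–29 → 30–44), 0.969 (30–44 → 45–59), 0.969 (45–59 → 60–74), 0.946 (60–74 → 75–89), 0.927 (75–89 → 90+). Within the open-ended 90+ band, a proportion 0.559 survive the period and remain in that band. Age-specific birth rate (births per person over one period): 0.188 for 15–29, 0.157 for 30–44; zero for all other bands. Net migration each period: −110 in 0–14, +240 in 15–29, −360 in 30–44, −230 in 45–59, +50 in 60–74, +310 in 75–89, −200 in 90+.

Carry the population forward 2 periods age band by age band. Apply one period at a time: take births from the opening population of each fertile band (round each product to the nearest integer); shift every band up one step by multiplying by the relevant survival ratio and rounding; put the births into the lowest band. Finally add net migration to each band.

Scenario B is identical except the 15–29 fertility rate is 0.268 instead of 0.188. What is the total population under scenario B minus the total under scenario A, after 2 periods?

1410

After projecting period 1:
Births: 5300 × 0.188 = 996 ; 11400 × 0.157 = 1790 → total 2786
15–29: 12400 × 0.983 = 12189
30–44: 5300 × 0.981 = 5199
45–59: 11400 × 0.969 = 11047
60–74: 5400 × 0.969 = 5233
75–89: 3200 × 0.946 = 3027
90+: 9000 × 0.927 + 3100 × 0.559 = 8343 + 1733 = 10076
Net migration: 0–14 − 110 → 2676; 15–29 + 240 → 12429; 30–44 − 360 → 4839; 45–59 − 230 → 10817; 60–74 + 50 → 5283; 75–89 + 310 → 3337; 90+ − 200 → 9876
End of period: [2676, 12429, 4839, 10817, 5283, 3337, 9876]
After projecting period 2:
Births: 12429 × 0.188 = 2337 ; 4839 × 0.157 = 760 → total 3097
15–29: 2676 × 0.983 = 2631
30–44: 12429 × 0.981 = 12193
45–59: 4839 × 0.969 = 4689
60–74: 10817 × 0.969 = 10482
75–89: 5283 × 0.946 = 4998
90+: 3337 × 0.927 + 9876 × 0.559 = 3093 + 5521 = 8614
Net migration: 0–14 − 110 → 2987; 15–29 + 240 → 2871; 30–44 − 360 → 11833; 45–59 − 230 → 4459; 60–74 + 50 → 10532; 75–89 + 310 → 5308; 90+ − 200 → 8414
End of period: [2987, 2871, 11833, 4459, 10532, 5308, 8414]
Scenario A total after 2 periods: 46404
Scenario B projection —
After projecting period 1:
Births: 5300 × 0.268 = 1420 ; 11400 × 0.157 = 1790 → total 3210
15–29: 12400 × 0.983 = 12189
30–44: 5300 × 0.981 = 5199
45–59: 11400 × 0.969 = 11047
60–74: 5400 × 0.969 = 5233
75–89: 3200 × 0.946 = 3027
90+: 9000 × 0.927 + 3100 × 0.559 = 8343 + 1733 = 10076
Net migration: 0–14 − 110 → 3100; 15–29 + 240 → 12429; 30–44 − 360 → 4839; 45–59 − 230 → 10817; 60–74 + 50 → 5283; 75–89 + 310 → 3337; 90+ − 200 → 9876
End of period: [3100, 12429, 4839, 10817, 5283, 3337, 9876]
After projecting period 2:
Births: 12429 × 0.268 = 3331 ; 4839 × 0.157 = 760 → total 4091
15–29: 3100 × 0.983 = 3047
30–44: 12429 × 0.981 = 12193
45–59: 4839 × 0.969 = 4689
60–74: 10817 × 0.969 = 10482
75–89: 5283 × 0.946 = 4998
90+: 3337 × 0.927 + 9876 × 0.559 = 3093 + 5521 = 8614
Net migration: 0–14 − 110 → 3981; 15–29 + 240 → 3287; 30–44 − 360 → 11833; 45–59 − 230 → 4459; 60–74 + 50 → 10532; 75–89 + 310 → 5308; 90+ − 200 → 8414
End of period: [3981, 3287, 11833, 4459, 10532, 5308, 8414]
Scenario B total after 2 periods: 47814
Difference B − A = 47814 − 46404 = 1410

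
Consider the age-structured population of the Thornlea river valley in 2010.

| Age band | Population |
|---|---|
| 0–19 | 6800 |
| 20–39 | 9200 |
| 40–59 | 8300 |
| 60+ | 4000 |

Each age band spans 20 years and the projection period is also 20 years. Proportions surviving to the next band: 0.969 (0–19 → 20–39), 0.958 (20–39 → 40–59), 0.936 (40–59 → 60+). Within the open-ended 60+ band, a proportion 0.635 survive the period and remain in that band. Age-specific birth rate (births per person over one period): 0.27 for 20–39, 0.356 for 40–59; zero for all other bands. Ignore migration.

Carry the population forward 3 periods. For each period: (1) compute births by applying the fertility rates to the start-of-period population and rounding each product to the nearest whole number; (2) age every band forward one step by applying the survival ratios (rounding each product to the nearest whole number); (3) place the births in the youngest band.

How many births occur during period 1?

5439

Call the groups 1 to 4, youngest first.
After projecting period 1:
Births: 9200 × 0.27 = 2484, 8300 × 0.356 = 2955 ⇒ total 5439
Group 2: 6800 × 0.969 = 6589
Group 3: 9200 × 0.958 = 8814
Group 4: 8300 × 0.936 + 4000 × 0.635 = 7769 + 2540 = 10309
→ [5439, 6589, 8814, 10309]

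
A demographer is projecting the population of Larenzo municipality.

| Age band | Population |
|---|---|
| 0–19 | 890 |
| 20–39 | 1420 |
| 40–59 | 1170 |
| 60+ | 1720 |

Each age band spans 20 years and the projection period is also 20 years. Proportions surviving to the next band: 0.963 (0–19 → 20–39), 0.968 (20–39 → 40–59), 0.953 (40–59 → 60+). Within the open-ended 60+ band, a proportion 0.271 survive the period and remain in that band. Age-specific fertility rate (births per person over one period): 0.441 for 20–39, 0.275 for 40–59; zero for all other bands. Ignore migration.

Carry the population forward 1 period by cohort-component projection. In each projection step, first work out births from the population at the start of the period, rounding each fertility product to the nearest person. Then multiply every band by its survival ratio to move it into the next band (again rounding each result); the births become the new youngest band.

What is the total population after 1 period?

4761

(Groups numbered youngest = 1 to oldest = 4.)
[period 1]
Births: 1420 × 0.441 = 626, 1170 × 0.275 = 322 → total 948
Group 2: 890 × 0.963 = 857
Group 3: 1420 × 0.968 = 1375
Group 4: 1170 × 0.953 + 1720 × 0.271 = 1115 + 466 = 1581
Giving 948 / 857 / 1375 / 1581.
Total after period 1: 948 + 857 + 1375 + 1581 = 4761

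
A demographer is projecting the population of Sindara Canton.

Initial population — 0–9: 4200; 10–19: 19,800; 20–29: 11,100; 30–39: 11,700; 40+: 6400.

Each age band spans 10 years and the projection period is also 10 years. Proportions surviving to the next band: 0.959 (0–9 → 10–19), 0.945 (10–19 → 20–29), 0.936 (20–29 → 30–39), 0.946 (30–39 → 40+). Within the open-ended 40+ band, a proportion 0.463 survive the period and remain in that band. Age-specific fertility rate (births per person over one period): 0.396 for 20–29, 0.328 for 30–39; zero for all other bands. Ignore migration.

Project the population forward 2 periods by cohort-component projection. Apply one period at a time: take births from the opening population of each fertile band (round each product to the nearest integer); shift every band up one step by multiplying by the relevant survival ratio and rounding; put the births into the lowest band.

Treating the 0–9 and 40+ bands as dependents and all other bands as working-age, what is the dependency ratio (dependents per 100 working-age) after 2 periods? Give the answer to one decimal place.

92.9

Period 1:
Births: 11100 × 0.396 = 4396, 11700 × 0.328 = 3838 ⇒ total 8234
10–19: 4200 × 0.959 = 4028
20–29: 19800 × 0.945 = 18711
30–39: 11100 × 0.936 = 10390
40+: 11700 × 0.946 + 6400 × 0.463 = 11068 + 2963 = 14031
Population now: 0–9=8234, 10–19=4028, 20–29=18711, 30–39=10390, 40+=14031
Period 2:
Births: 18711 × 0.396 = 7410, 10390 × 0.328 = 3408 ⇒ total 10818
10–19: 8234 × 0.959 = 7896
20–29: 4028 × 0.945 = 3806
30–39: 18711 × 0.936 = 17513
40+: 10390 × 0.946 + 14031 × 0.463 = 9829 + 6496 = 16325
Population now: 0–9=10818, 10–19=7896, 20–29=3806, 30–39=17513, 40+=16325
Dependents (band 0–9 + band 40+) = 10818 + 16325 = 27143; working-age = 29215; ratio = 27143/29215 × 100 = 92.9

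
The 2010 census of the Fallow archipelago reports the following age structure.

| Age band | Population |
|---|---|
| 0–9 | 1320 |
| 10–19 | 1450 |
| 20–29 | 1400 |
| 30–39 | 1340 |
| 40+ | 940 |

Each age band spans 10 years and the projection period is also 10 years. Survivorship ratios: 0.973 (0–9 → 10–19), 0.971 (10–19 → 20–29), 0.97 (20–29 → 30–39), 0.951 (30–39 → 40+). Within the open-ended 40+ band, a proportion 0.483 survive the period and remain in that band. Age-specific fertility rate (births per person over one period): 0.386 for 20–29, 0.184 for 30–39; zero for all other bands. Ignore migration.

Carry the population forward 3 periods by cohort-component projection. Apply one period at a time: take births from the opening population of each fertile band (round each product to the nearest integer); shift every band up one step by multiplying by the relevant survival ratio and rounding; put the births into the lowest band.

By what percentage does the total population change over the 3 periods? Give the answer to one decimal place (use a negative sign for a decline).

-10.3

After projecting period 1:
Births: 1400 * 0.386 = 540, 1340 * 0.184 = 247 → total 787
10–19: 1320 * 0.973 = 1284
20–29: 1450 * 0.971 = 1408
30–39: 1400 * 0.97 = 1358
40+: 1340 * 0.951 + 940 * 0.483 = 1274 + 454 = 1728
Giving 787 / 1284 / 1408 / 1358 / 1728.
After projecting period 2:
Births: 1408 * 0.386 = 543, 1358 * 0.184 = 250 → total 793
10–19: 787 * 0.973 = 766
20–29: 1284 * 0.971 = 1247
30–39: 1408 * 0.97 = 1366
40+: 1358 * 0.951 + 1728 * 0.483 = 1291 + 835 = 2126
Giving 793 / 766 / 1247 / 1366 / 2126.
After projecting period 3:
Births: 1247 * 0.386 = 481, 1366 * 0.184 = 251 → total 732
10–19: 793 * 0.973 = 772
20–29: 766 * 0.971 = 744
30–39: 1247 * 0.97 = 1210
40+: 1366 * 0.951 + 2126 * 0.483 = 1299 + 1027 = 2326
Giving 732 / 772 / 744 / 1210 / 2326.
Total: 6450 → 5784; change = -666; percentage change = -10.3%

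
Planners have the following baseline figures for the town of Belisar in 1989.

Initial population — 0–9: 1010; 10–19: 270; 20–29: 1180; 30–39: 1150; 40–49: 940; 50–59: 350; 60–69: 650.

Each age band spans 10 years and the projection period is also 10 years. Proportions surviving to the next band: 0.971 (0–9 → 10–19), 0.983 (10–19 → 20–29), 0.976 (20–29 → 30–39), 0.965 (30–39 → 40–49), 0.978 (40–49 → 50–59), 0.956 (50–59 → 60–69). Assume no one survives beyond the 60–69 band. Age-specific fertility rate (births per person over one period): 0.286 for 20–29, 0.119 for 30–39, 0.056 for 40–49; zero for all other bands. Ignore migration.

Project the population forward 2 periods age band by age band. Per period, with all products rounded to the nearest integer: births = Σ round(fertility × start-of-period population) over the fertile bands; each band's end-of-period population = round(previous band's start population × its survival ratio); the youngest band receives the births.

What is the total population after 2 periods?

5087

After projecting period 1:
Births: 1180 × 0.286 = 337  |  1150 × 0.119 = 137  |  940 × 0.056 = 53 → 527
10–19: 1010 × 0.971 = 981
20–29: 270 × 0.983 = 265
30–39: 1180 × 0.976 = 1152
40–49: 1150 × 0.965 = 1110
50–59: 940 × 0.978 = 919
60–69: 350 × 0.956 = 335
→ [527, 981, 265, 1152, 1110, 919, 335]
After projecting period 2:
Births: 265 × 0.286 = 76  |  1152 × 0.119 = 137  |  1110 × 0.056 = 62 → 275
10–19: 527 × 0.971 = 512
20–29: 981 × 0.983 = 964
30–39: 265 × 0.976 = 259
40–49: 1152 × 0.965 = 1112
50–59: 1110 × 0.978 = 1086
60–69: 919 × 0.956 = 879
→ [275, 512, 964, 259, 1112, 1086, 879]
Total after period 2: 275 + 512 + 964 + 259 + 1112 + 1086 + 879 = 5087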